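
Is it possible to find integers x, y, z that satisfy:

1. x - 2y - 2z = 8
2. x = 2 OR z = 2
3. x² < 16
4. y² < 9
Yes

Take x = 2, y = 0, z = -3. Substituting into each constraint:
  (1) 2 - 2(0) - 2(-3) = 8 ✓
  (2) x = 2, target 2 ✓ (first branch holds)
  (3) x² = (2)² = 4, and 4 < 16 ✓
  (4) y² = (0)² = 0, and 0 < 9 ✓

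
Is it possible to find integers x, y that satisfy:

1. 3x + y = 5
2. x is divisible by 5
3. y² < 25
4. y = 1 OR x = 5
No

A contradictory subset is {3x + y = 5, y² < 25, y = 1 OR x = 5}. No integer assignment can satisfy these jointly:

  - 3x + y = 5: is a linear equation tying the variables together
  - y² < 25: restricts y to |y| ≤ 4
  - y = 1 OR x = 5: forces a choice: either y = 1 or x = 5

Split on the disjunction (y = 1 OR x = 5):
  • If y = 1: with y = 1, every remaining term of the linear equation is divisible by 3, so the left side is ≡ 0 (mod 3); but the right side 4 ≡ 1 (mod 3). No integers can satisfy it.
  • If x = 5: the equation forces y = -10, but y² < 25 requires |y| ≤ 4.
Both branches are infeasible, so the system has no integer solution.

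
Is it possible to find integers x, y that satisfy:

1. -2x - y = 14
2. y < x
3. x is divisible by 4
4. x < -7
No

A contradictory subset is {-2x - y = 14, y < x, x < -7}. No integer assignment can satisfy these jointly:

  - -2x - y = 14: is a linear equation tying the variables together
  - y < x: bounds one variable relative to another variable
  - x < -7: bounds one variable relative to a constant

Propagating the comparison: y < x and x ≤ -8 give y ≤ -9. Range argument: with x ∈ [−∞, -8], y ∈ [−∞, -9], the left side of the equation is at least 25, but the right side is 14 < 25. No integer solution exists.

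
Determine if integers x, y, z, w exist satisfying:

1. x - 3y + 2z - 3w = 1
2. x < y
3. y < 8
Yes

Take x = 0, y = 1, z = 2, w = 0. Substituting into each constraint:
  (1) 0 - 3(1) + 2(2) - 3(0) = 1 ✓
  (2) 0 < 1 ✓
  (3) 1 < 8 ✓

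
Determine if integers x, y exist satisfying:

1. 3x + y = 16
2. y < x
Yes

Take x = 5, y = 1. Substituting into each constraint:
  (1) 3(5) + 1 = 16 ✓
  (2) 1 < 5 ✓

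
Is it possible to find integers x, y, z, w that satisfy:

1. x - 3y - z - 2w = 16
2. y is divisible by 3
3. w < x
Yes

Take x = 1, y = 0, z = -15, w = 0. Substituting into each constraint:
  (1) 1 - 3(0) + 15 - 2(0) = 16 ✓
  (2) 0 = 3 × 0, remainder 0 ✓
  (3) 0 < 1 ✓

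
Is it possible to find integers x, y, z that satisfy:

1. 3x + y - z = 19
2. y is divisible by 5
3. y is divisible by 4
Yes

Take x = 0, y = 0, z = -19. Substituting into each constraint:
  (1) 3(0) + 0 + 19 = 19 ✓
  (2) 0 = 5 × 0, remainder 0 ✓
  (3) 0 = 4 × 0, remainder 0 ✓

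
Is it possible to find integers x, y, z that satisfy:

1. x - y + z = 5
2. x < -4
Yes

Take x = -5, y = -10, z = 0. Substituting into each constraint:
  (1) (-5) + 10 + 0 = 5 ✓
  (2) -5 < -4 ✓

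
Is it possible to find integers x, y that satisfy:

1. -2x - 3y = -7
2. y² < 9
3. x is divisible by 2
Yes

Take x = 2, y = 1. Substituting into each constraint:
  (1) -2(2) - 3(1) = -7 ✓
  (2) y² = (1)² = 1, and 1 < 9 ✓
  (3) 2 = 2 × 1, remainder 0 ✓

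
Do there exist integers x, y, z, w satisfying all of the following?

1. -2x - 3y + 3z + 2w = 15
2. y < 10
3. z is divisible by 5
Yes

Take x = 0, y = 1, z = 0, w = 9. Substituting into each constraint:
  (1) -2(0) - 3(1) + 3(0) + 2(9) = 15 ✓
  (2) 1 < 10 ✓
  (3) 0 = 5 × 0, remainder 0 ✓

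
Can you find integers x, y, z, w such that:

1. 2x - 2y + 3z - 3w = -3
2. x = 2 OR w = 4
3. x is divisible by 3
Yes

Take x = 3, y = 0, z = 1, w = 4. Substituting into each constraint:
  (1) 2(3) - 2(0) + 3(1) - 3(4) = -3 ✓
  (2) w = 4, target 4 ✓ (second branch holds)
  (3) 3 = 3 × 1, remainder 0 ✓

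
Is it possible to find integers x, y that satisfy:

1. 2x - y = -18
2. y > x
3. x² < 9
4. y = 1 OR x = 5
No

A contradictory subset is {2x - y = -18, x² < 9, y = 1 OR x = 5}. No integer assignment can satisfy these jointly:

  - 2x - y = -18: is a linear equation tying the variables together
  - x² < 9: restricts x to |x| ≤ 2
  - y = 1 OR x = 5: forces a choice: either y = 1 or x = 5

Split on the disjunction (y = 1 OR x = 5):
  • If y = 1: with y = 1, every remaining term of the linear equation is divisible by 2, so the left side is ≡ 0 (mod 2); but the right side -17 ≡ 1 (mod 2). No integers can satisfy it.
  • If x = 5: this contradicts x² < 9, which requires |x| ≤ 2.
Both branches are infeasible, so the system has no integer solution.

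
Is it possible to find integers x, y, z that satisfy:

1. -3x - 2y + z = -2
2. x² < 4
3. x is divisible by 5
Yes

Take x = 0, y = 1, z = 0. Substituting into each constraint:
  (1) -3(0) - 2(1) + 0 = -2 ✓
  (2) x² = (0)² = 0, and 0 < 4 ✓
  (3) 0 = 5 × 0, remainder 0 ✓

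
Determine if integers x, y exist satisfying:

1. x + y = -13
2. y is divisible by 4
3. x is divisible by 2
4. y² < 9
No

A contradictory subset is {x + y = -13, y is divisible by 4, x is divisible by 2}. No integer assignment can satisfy these jointly:

  - x + y = -13: is a linear equation tying the variables together
  - y is divisible by 4: restricts y to multiples of 4
  - x is divisible by 2: restricts x to multiples of 2

Modular obstruction: writing x = 2x' and writing y = 4y', every remaining term of the linear equation is divisible by 2, so the left side is ≡ 0 (mod 2); but the right side -13 ≡ 1 (mod 2). No integers can satisfy it.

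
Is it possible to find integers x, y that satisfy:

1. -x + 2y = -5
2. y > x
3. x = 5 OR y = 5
No

The full constraint system is jointly infeasible over the integers. Each constraint and what it forces:

  - -x + 2y = -5: is a linear equation tying the variables together
  - y > x: bounds one variable relative to another variable
  - x = 5 OR y = 5: forces a choice: either x = 5 or y = 5

Split on the disjunction (x = 5 OR y = 5):
  • If x = 5: the equation forces y = 0, giving (x, y) = (5, 0), which violates y > x.
  • If y = 5: the equation forces x = 15, giving (y, x) = (5, 15), which violates y > x.
Both branches are infeasible, so the system has no integer solution.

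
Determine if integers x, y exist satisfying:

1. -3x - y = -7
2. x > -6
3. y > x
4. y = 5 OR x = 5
No

A contradictory subset is {-3x - y = -7, y > x, y = 5 OR x = 5}. No integer assignment can satisfy these jointly:

  - -3x - y = -7: is a linear equation tying the variables together
  - y > x: bounds one variable relative to another variable
  - y = 5 OR x = 5: forces a choice: either y = 5 or x = 5

Split on the disjunction (y = 5 OR x = 5):
  • If y = 5: with y = 5, every remaining term of the linear equation is divisible by 3, so the left side is ≡ 0 (mod 3); but the right side -2 ≡ 1 (mod 3). No integers can satisfy it.
  • If x = 5: the equation forces y = -8, giving (x, y) = (5, -8), which violates y > x.
Both branches are infeasible, so the system has no integer solution.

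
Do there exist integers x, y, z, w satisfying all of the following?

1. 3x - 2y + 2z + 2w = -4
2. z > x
Yes

Take x = 0, y = 3, z = 1, w = 0. Substituting into each constraint:
  (1) 3(0) - 2(3) + 2(1) + 2(0) = -4 ✓
  (2) 1 > 0 ✓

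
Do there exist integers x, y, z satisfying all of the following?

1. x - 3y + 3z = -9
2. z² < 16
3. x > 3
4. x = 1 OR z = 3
Yes

Take x = 6, y = 8, z = 3. Substituting into each constraint:
  (1) 6 - 3(8) + 3(3) = -9 ✓
  (2) z² = (3)² = 9, and 9 < 16 ✓
  (3) 6 > 3 ✓
  (4) z = 3, target 3 ✓ (second branch holds)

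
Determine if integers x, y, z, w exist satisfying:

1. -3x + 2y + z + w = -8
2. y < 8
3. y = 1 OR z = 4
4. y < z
Yes

Take x = 0, y = 3, z = 4, w = -18. Substituting into each constraint:
  (1) -3(0) + 2(3) + 4 + (-18) = -8 ✓
  (2) 3 < 8 ✓
  (3) z = 4, target 4 ✓ (second branch holds)
  (4) 3 < 4 ✓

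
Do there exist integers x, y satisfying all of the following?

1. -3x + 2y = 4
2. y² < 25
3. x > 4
No

The full constraint system is jointly infeasible over the integers. Each constraint and what it forces:

  - -3x + 2y = 4: is a linear equation tying the variables together
  - y² < 25: restricts y to |y| ≤ 4
  - x > 4: bounds one variable relative to a constant

Range argument: with x ∈ [5, ∞], y ∈ [-4, 4], the left side of the equation is at most -7, but the right side is 4 > -7. No integer solution exists.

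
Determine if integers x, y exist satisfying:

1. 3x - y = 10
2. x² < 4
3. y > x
No

The full constraint system is jointly infeasible over the integers. Each constraint and what it forces:

  - 3x - y = 10: is a linear equation tying the variables together
  - x² < 4: restricts x to |x| ≤ 1
  - y > x: bounds one variable relative to another variable

Propagating the comparison: y > x and x ≥ -1 give y ≥ 0. Range argument: with x ∈ [-1, 1], y ∈ [0, ∞], the left side of the equation is at most 3, but the right side is 10 > 3. No integer solution exists.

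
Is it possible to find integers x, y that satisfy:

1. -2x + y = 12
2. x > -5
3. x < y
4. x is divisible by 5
Yes

Take x = 0, y = 12. Substituting into each constraint:
  (1) -2(0) + 12 = 12 ✓
  (2) 0 > -5 ✓
  (3) 0 < 12 ✓
  (4) 0 = 5 × 0, remainder 0 ✓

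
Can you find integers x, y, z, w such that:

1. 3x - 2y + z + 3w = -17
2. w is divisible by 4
Yes

Take x = 1, y = 10, z = 0, w = 0. Substituting into each constraint:
  (1) 3(1) - 2(10) + 0 + 3(0) = -17 ✓
  (2) 0 = 4 × 0, remainder 0 ✓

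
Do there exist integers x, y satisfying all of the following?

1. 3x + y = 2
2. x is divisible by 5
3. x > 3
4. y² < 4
No

A contradictory subset is {3x + y = 2, x > 3, y² < 4}. No integer assignment can satisfy these jointly:

  - 3x + y = 2: is a linear equation tying the variables together
  - x > 3: bounds one variable relative to a constant
  - y² < 4: restricts y to |y| ≤ 1

Range argument: with x ∈ [4, ∞], y ∈ [-1, 1], the left side of the equation is at least 11, but the right side is 2 < 11. No integer solution exists.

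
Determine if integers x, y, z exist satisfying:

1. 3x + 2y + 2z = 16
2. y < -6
Yes

Take x = 0, y = -7, z = 15. Substituting into each constraint:
  (1) 3(0) + 2(-7) + 2(15) = 16 ✓
  (2) -7 < -6 ✓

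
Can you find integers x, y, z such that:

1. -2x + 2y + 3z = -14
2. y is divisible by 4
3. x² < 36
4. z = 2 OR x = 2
Yes

Take x = -2, y = -12, z = 2. Substituting into each constraint:
  (1) -2(-2) + 2(-12) + 3(2) = -14 ✓
  (2) -12 = 4 × -3, remainder 0 ✓
  (3) x² = (-2)² = 4, and 4 < 36 ✓
  (4) z = 2, target 2 ✓ (first branch holds)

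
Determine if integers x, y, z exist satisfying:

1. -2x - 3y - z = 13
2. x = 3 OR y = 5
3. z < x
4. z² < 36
Yes

Take x = 3, y = -7, z = 2. Substituting into each constraint:
  (1) -2(3) - 3(-7) + (-2) = 13 ✓
  (2) x = 3, target 3 ✓ (first branch holds)
  (3) 2 < 3 ✓
  (4) z² = (2)² = 4, and 4 < 36 ✓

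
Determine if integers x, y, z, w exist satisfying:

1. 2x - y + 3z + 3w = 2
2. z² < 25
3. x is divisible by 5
Yes

Take x = 0, y = 1, z = 0, w = 1. Substituting into each constraint:
  (1) 2(0) + (-1) + 3(0) + 3(1) = 2 ✓
  (2) z² = (0)² = 0, and 0 < 25 ✓
  (3) 0 = 5 × 0, remainder 0 ✓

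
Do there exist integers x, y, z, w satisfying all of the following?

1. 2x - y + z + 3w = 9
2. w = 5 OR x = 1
Yes

Take x = 1, y = 2, z = 0, w = 3. Substituting into each constraint:
  (1) 2(1) + (-2) + 0 + 3(3) = 9 ✓
  (2) x = 1, target 1 ✓ (second branch holds)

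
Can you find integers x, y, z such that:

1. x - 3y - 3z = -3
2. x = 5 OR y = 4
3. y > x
Yes

Take x = 3, y = 4, z = -2. Substituting into each constraint:
  (1) 3 - 3(4) - 3(-2) = -3 ✓
  (2) y = 4, target 4 ✓ (second branch holds)
  (3) 4 > 3 ✓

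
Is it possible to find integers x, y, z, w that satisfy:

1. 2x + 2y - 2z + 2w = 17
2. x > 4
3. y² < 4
No

Even the single constraint (2x + 2y - 2z + 2w = 17) is infeasible over the integers.

  - 2x + 2y - 2z + 2w = 17: every term on the left is divisible by 2, so the LHS ≡ 0 (mod 2), but the RHS 17 is not — no integer solution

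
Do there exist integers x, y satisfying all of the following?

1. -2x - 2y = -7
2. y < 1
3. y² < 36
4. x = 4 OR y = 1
No

Even the single constraint (-2x - 2y = -7) is infeasible over the integers.

  - -2x - 2y = -7: every term on the left is divisible by 2, so the LHS ≡ 0 (mod 2), but the RHS -7 is not — no integer solution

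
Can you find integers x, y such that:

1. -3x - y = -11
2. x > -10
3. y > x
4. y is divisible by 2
Yes

Take x = 1, y = 8. Substituting into each constraint:
  (1) -3(1) + (-8) = -11 ✓
  (2) 1 > -10 ✓
  (3) 8 > 1 ✓
  (4) 8 = 2 × 4, remainder 0 ✓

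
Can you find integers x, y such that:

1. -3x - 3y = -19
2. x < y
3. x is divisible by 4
No

Even the single constraint (-3x - 3y = -19) is infeasible over the integers.

  - -3x - 3y = -19: every term on the left is divisible by 3, so the LHS ≡ 0 (mod 3), but the RHS -19 is not — no integer solution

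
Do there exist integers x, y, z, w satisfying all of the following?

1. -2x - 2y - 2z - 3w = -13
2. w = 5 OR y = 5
Yes

Take x = 0, y = 5, z = 0, w = 1. Substituting into each constraint:
  (1) -2(0) - 2(5) - 2(0) - 3(1) = -13 ✓
  (2) y = 5, target 5 ✓ (second branch holds)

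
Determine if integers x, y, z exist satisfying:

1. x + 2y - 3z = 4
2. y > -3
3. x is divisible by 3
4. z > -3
Yes

Take x = 0, y = 2, z = 0. Substituting into each constraint:
  (1) 0 + 2(2) - 3(0) = 4 ✓
  (2) 2 > -3 ✓
  (3) 0 = 3 × 0, remainder 0 ✓
  (4) 0 > -3 ✓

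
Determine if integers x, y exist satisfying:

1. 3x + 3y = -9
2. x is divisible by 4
Yes

Take x = 0, y = -3. Substituting into each constraint:
  (1) 3(0) + 3(-3) = -9 ✓
  (2) 0 = 4 × 0, remainder 0 ✓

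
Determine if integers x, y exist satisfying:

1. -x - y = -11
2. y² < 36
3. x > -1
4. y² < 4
Yes

Take x = 11, y = 0. Substituting into each constraint:
  (1) (-11) + 0 = -11 ✓
  (2) y² = (0)² = 0, and 0 < 36 ✓
  (3) 11 > -1 ✓
  (4) y² = (0)² = 0, and 0 < 4 ✓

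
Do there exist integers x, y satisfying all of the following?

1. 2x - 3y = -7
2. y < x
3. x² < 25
No

The full constraint system is jointly infeasible over the integers. Each constraint and what it forces:

  - 2x - 3y = -7: is a linear equation tying the variables together
  - y < x: bounds one variable relative to another variable
  - x² < 25: restricts x to |x| ≤ 4

The bounds confine x to {-4, -3, -2, -1, 0, 1, 2, 3, 4}. For each value, substitute into the equation:
  • x = -4: the equation gives -3y = 1, so y would not be an integer.
  • x = -3: the equation gives -3y = -1, so y would not be an integer.
  • x = -2: the equation forces y = 1, but x > y fails since -2 ≤ 1.
  • x = -1: the equation gives -3y = -5, so y would not be an integer.
  • x = 0: the equation gives -3y = -7, so y would not be an integer.
  • x = 1: the equation forces y = 3, but x > y fails since 1 ≤ 3.
  • x = 2: the equation gives -3y = -11, so y would not be an integer.
  • x = 3: the equation gives -3y = -13, so y would not be an integer.
  • x = 4: the equation forces y = 5, but x > y fails since 4 ≤ 5.
Every case fails, so no integer solution exists.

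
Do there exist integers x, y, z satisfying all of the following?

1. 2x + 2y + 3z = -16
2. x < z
Yes

Take x = 1, y = -12, z = 2. Substituting into each constraint:
  (1) 2(1) + 2(-12) + 3(2) = -16 ✓
  (2) 1 < 2 ✓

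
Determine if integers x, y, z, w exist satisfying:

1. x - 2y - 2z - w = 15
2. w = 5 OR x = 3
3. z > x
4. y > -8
Yes

Take x = 3, y = -7, z = 4, w = -6. Substituting into each constraint:
  (1) 3 - 2(-7) - 2(4) + 6 = 15 ✓
  (2) x = 3, target 3 ✓ (second branch holds)
  (3) 4 > 3 ✓
  (4) -7 > -8 ✓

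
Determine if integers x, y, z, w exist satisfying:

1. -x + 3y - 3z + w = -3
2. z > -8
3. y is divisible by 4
Yes

Take x = 0, y = 0, z = 0, w = -3. Substituting into each constraint:
  (1) 0 + 3(0) - 3(0) + (-3) = -3 ✓
  (2) 0 > -8 ✓
  (3) 0 = 4 × 0, remainder 0 ✓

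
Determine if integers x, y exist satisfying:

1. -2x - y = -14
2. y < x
Yes

Take x = 5, y = 4. Substituting into each constraint:
  (1) -2(5) + (-4) = -14 ✓
  (2) 4 < 5 ✓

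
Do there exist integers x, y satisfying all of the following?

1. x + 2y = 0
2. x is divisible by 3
Yes

Take x = 0, y = 0. Substituting into each constraint:
  (1) 0 + 2(0) = 0 ✓
  (2) 0 = 3 × 0, remainder 0 ✓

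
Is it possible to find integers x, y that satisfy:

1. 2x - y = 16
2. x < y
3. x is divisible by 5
Yes

Take x = 20, y = 24. Substituting into each constraint:
  (1) 2(20) + (-24) = 16 ✓
  (2) 20 < 24 ✓
  (3) 20 = 5 × 4, remainder 0 ✓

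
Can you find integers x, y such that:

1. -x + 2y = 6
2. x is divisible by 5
Yes

Take x = 0, y = 3. Substituting into each constraint:
  (1) 0 + 2(3) = 6 ✓
  (2) 0 = 5 × 0, remainder 0 ✓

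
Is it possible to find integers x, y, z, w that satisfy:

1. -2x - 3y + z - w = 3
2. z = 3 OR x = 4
Yes

Take x = 4, y = -4, z = 0, w = 1. Substituting into each constraint:
  (1) -2(4) - 3(-4) + 0 + (-1) = 3 ✓
  (2) x = 4, target 4 ✓ (second branch holds)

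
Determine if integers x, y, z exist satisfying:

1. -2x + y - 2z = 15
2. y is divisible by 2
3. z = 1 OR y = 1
No

A contradictory subset is {-2x + y - 2z = 15, y is divisible by 2}. No integer assignment can satisfy these jointly:

  - -2x + y - 2z = 15: is a linear equation tying the variables together
  - y is divisible by 2: restricts y to multiples of 2

Modular obstruction: writing y = 2y', every remaining term of the linear equation is divisible by 2, so the left side is ≡ 0 (mod 2); but the right side 15 ≡ 1 (mod 2). No integers can satisfy it.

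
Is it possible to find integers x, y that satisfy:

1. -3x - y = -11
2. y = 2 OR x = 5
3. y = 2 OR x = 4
Yes

Take x = 3, y = 2. Substituting into each constraint:
  (1) -3(3) + (-2) = -11 ✓
  (2) y = 2, target 2 ✓ (first branch holds)
  (3) y = 2, target 2 ✓ (first branch holds)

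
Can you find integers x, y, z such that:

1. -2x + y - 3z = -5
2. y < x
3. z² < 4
Yes

Take x = 1, y = 0, z = 1. Substituting into each constraint:
  (1) -2(1) + 0 - 3(1) = -5 ✓
  (2) 0 < 1 ✓
  (3) z² = (1)² = 1, and 1 < 4 ✓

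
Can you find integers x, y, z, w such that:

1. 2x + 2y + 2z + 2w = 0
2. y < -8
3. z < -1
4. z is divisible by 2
Yes

Take x = 0, y = -9, z = -2, w = 11. Substituting into each constraint:
  (1) 2(0) + 2(-9) + 2(-2) + 2(11) = 0 ✓
  (2) -9 < -8 ✓
  (3) -2 < -1 ✓
  (4) -2 = 2 × -1, remainder 0 ✓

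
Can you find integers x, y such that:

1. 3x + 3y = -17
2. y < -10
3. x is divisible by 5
No

Even the single constraint (3x + 3y = -17) is infeasible over the integers.

  - 3x + 3y = -17: every term on the left is divisible by 3, so the LHS ≡ 0 (mod 3), but the RHS -17 is not — no integer solution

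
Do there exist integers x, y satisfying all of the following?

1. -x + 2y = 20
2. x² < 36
Yes

Take x = 0, y = 10. Substituting into each constraint:
  (1) 0 + 2(10) = 20 ✓
  (2) x² = (0)² = 0, and 0 < 36 ✓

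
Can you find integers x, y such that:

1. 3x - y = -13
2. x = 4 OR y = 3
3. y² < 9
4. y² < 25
No

A contradictory subset is {3x - y = -13, x = 4 OR y = 3, y² < 9}. No integer assignment can satisfy these jointly:

  - 3x - y = -13: is a linear equation tying the variables together
  - x = 4 OR y = 3: forces a choice: either x = 4 or y = 3
  - y² < 9: restricts y to |y| ≤ 2

Split on the disjunction (x = 4 OR y = 3):
  • If x = 4: the equation forces y = 25, but y² < 9 requires |y| ≤ 2.
  • If y = 3: this contradicts y² < 9, which requires |y| ≤ 2.
Both branches are infeasible, so the system has no integer solution.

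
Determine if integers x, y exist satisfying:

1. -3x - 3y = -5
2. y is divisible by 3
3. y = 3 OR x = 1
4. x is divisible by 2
No

Even the single constraint (-3x - 3y = -5) is infeasible over the integers.

  - -3x - 3y = -5: every term on the left is divisible by 3, so the LHS ≡ 0 (mod 3), but the RHS -5 is not — no integer solution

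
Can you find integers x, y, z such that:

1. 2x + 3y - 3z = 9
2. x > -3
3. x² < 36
Yes

Take x = 0, y = 3, z = 0. Substituting into each constraint:
  (1) 2(0) + 3(3) - 3(0) = 9 ✓
  (2) 0 > -3 ✓
  (3) x² = (0)² = 0, and 0 < 36 ✓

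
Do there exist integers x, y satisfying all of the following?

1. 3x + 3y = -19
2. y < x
No

Even the single constraint (3x + 3y = -19) is infeasible over the integers.

  - 3x + 3y = -19: every term on the left is divisible by 3, so the LHS ≡ 0 (mod 3), but the RHS -19 is not — no integer solution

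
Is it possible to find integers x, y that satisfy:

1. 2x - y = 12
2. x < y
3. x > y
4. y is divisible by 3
No

A contradictory subset is {x < y, x > y}. No integer assignment can satisfy these jointly:

  - x < y: bounds one variable relative to another variable
  - x > y: bounds one variable relative to another variable

Direct contradiction: y > x and x > y cannot both hold.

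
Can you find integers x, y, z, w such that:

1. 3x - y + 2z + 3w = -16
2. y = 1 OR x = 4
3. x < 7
Yes

Take x = 4, y = -2, z = 0, w = -10. Substituting into each constraint:
  (1) 3(4) + 2 + 2(0) + 3(-10) = -16 ✓
  (2) x = 4, target 4 ✓ (second branch holds)
  (3) 4 < 7 ✓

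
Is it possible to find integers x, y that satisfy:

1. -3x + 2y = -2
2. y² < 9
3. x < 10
Yes

Take x = 0, y = -1. Substituting into each constraint:
  (1) -3(0) + 2(-1) = -2 ✓
  (2) y² = (-1)² = 1, and 1 < 9 ✓
  (3) 0 < 10 ✓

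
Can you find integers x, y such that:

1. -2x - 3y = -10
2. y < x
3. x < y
No

A contradictory subset is {y < x, x < y}. No integer assignment can satisfy these jointly:

  - y < x: bounds one variable relative to another variable
  - x < y: bounds one variable relative to another variable

Direct contradiction: x > y and y > x cannot both hold.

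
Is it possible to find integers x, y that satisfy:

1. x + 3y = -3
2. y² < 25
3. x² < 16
Yes

Take x = -3, y = 0. Substituting into each constraint:
  (1) (-3) + 3(0) = -3 ✓
  (2) y² = (0)² = 0, and 0 < 25 ✓
  (3) x² = (-3)² = 9, and 9 < 16 ✓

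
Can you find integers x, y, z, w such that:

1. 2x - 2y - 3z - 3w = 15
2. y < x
Yes

Take x = 3, y = 0, z = 0, w = -3. Substituting into each constraint:
  (1) 2(3) - 2(0) - 3(0) - 3(-3) = 15 ✓
  (2) 0 < 3 ✓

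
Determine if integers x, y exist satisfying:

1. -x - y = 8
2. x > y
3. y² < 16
No

The full constraint system is jointly infeasible over the integers. Each constraint and what it forces:

  - -x - y = 8: is a linear equation tying the variables together
  - x > y: bounds one variable relative to another variable
  - y² < 16: restricts y to |y| ≤ 3

Propagating the comparison: x > y and y ≥ -3 give x ≥ -2. Range argument: with x ∈ [-2, ∞], y ∈ [-3, 3], the left side of the equation is at most 5, but the right side is 8 > 5. No integer solution exists.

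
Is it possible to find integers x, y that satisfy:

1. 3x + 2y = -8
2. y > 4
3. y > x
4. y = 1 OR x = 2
No

A contradictory subset is {3x + 2y = -8, y > 4, y = 1 OR x = 2}. No integer assignment can satisfy these jointly:

  - 3x + 2y = -8: is a linear equation tying the variables together
  - y > 4: bounds one variable relative to a constant
  - y = 1 OR x = 2: forces a choice: either y = 1 or x = 2

Split on the disjunction (y = 1 OR x = 2):
  • If y = 1: this contradicts the bound y ≥ 5.
  • If x = 2: the equation forces y = -7, which contradicts the bound y ≥ 5.
Both branches are infeasible, so the system has no integer solution.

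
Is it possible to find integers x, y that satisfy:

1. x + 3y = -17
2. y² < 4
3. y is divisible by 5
Yes

Take x = -17, y = 0. Substituting into each constraint:
  (1) (-17) + 3(0) = -17 ✓
  (2) y² = (0)² = 0, and 0 < 4 ✓
  (3) 0 = 5 × 0, remainder 0 ✓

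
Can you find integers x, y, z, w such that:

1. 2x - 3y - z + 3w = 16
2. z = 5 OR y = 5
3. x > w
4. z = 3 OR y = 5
Yes

Take x = 10, y = 5, z = 4, w = 5. Substituting into each constraint:
  (1) 2(10) - 3(5) + (-4) + 3(5) = 16 ✓
  (2) y = 5, target 5 ✓ (second branch holds)
  (3) 10 > 5 ✓
  (4) y = 5, target 5 ✓ (second branch holds)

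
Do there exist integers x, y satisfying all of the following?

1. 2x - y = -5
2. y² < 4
Yes

Take x = -3, y = -1. Substituting into each constraint:
  (1) 2(-3) + 1 = -5 ✓
  (2) y² = (-1)² = 1, and 1 < 4 ✓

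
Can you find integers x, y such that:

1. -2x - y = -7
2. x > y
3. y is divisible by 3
Yes

Take x = 5, y = -3. Substituting into each constraint:
  (1) -2(5) + 3 = -7 ✓
  (2) 5 > -3 ✓
  (3) -3 = 3 × -1, remainder 0 ✓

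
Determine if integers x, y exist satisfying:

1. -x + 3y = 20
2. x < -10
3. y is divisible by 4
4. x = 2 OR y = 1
No

A contradictory subset is {x < -10, y is divisible by 4, x = 2 OR y = 1}. No integer assignment can satisfy these jointly:

  - x < -10: bounds one variable relative to a constant
  - y is divisible by 4: restricts y to multiples of 4
  - x = 2 OR y = 1: forces a choice: either x = 2 or y = 1

Split on the disjunction (x = 2 OR y = 1):
  • If x = 2: this contradicts the bound x ≤ -11.
  • If y = 1: this contradicts the divisibility constraint — 1 is not a multiple of 4.
Both branches are infeasible, so the system has no integer solution.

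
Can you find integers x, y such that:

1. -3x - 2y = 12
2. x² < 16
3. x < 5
Yes

Take x = 0, y = -6. Substituting into each constraint:
  (1) -3(0) - 2(-6) = 12 ✓
  (2) x² = (0)² = 0, and 0 < 16 ✓
  (3) 0 < 5 ✓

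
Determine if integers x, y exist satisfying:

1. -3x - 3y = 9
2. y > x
Yes

Take x = -2, y = -1. Substituting into each constraint:
  (1) -3(-2) - 3(-1) = 9 ✓
  (2) -1 > -2 ✓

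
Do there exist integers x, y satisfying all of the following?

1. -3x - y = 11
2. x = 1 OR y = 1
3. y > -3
Yes

Take x = -4, y = 1. Substituting into each constraint:
  (1) -3(-4) + (-1) = 11 ✓
  (2) y = 1, target 1 ✓ (second branch holds)
  (3) 1 > -3 ✓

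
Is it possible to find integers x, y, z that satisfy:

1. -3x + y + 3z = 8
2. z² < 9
Yes

Take x = 0, y = 2, z = 2. Substituting into each constraint:
  (1) -3(0) + 2 + 3(2) = 8 ✓
  (2) z² = (2)² = 4, and 4 < 9 ✓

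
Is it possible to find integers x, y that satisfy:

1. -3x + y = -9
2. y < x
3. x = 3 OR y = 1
Yes

Take x = 3, y = 0. Substituting into each constraint:
  (1) -3(3) + 0 = -9 ✓
  (2) 0 < 3 ✓
  (3) x = 3, target 3 ✓ (first branch holds)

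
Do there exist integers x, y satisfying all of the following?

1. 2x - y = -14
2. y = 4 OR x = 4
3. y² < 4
No

The full constraint system is jointly infeasible over the integers. Each constraint and what it forces:

  - 2x - y = -14: is a linear equation tying the variables together
  - y = 4 OR x = 4: forces a choice: either y = 4 or x = 4
  - y² < 4: restricts y to |y| ≤ 1

Split on the disjunction (y = 4 OR x = 4):
  • If y = 4: this contradicts y² < 4, which requires |y| ≤ 1.
  • If x = 4: the equation forces y = 22, but y² < 4 requires |y| ≤ 1.
Both branches are infeasible, so the system has no integer solution.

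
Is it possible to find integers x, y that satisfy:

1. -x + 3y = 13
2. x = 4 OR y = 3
Yes

Take x = -4, y = 3. Substituting into each constraint:
  (1) 4 + 3(3) = 13 ✓
  (2) y = 3, target 3 ✓ (second branch holds)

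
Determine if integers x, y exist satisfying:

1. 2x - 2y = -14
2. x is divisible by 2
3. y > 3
Yes

Take x = 0, y = 7. Substituting into each constraint:
  (1) 2(0) - 2(7) = -14 ✓
  (2) 0 = 2 × 0, remainder 0 ✓
  (3) 7 > 3 ✓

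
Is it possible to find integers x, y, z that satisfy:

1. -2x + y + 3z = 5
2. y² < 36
Yes

Take x = -2, y = 1, z = 0. Substituting into each constraint:
  (1) -2(-2) + 1 + 3(0) = 5 ✓
  (2) y² = (1)² = 1, and 1 < 36 ✓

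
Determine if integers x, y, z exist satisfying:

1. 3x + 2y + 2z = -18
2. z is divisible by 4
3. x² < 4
Yes

Take x = 0, y = -9, z = 0. Substituting into each constraint:
  (1) 3(0) + 2(-9) + 2(0) = -18 ✓
  (2) 0 = 4 × 0, remainder 0 ✓
  (3) x² = (0)² = 0, and 0 < 4 ✓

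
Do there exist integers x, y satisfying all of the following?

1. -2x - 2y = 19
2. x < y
No

Even the single constraint (-2x - 2y = 19) is infeasible over the integers.

  - -2x - 2y = 19: every term on the left is divisible by 2, so the LHS ≡ 0 (mod 2), but the RHS 19 is not — no integer solution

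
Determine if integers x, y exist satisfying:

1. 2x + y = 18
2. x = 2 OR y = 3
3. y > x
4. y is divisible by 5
No

The full constraint system is jointly infeasible over the integers. Each constraint and what it forces:

  - 2x + y = 18: is a linear equation tying the variables together
  - x = 2 OR y = 3: forces a choice: either x = 2 or y = 3
  - y > x: bounds one variable relative to another variable
  - y is divisible by 5: restricts y to multiples of 5

Split on the disjunction (x = 2 OR y = 3):
  • If x = 2: with x = 2, writing y = 5y', every remaining term of the linear equation is divisible by 5, so the left side is ≡ 0 (mod 5); but the right side 14 ≡ 4 (mod 5). No integers can satisfy it.
  • If y = 3: this contradicts the divisibility constraint — 3 is not a multiple of 5.
Both branches are infeasible, so the system has no integer solution.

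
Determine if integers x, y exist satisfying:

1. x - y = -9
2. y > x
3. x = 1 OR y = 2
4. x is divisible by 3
No

A contradictory subset is {x - y = -9, x = 1 OR y = 2, x is divisible by 3}. No integer assignment can satisfy these jointly:

  - x - y = -9: is a linear equation tying the variables together
  - x = 1 OR y = 2: forces a choice: either x = 1 or y = 2
  - x is divisible by 3: restricts x to multiples of 3

Split on the disjunction (x = 1 OR y = 2):
  • If x = 1: this contradicts the divisibility constraint — 1 is not a multiple of 3.
  • If y = 2: with y = 2, writing x = 3x', every remaining term of the linear equation is divisible by 3, so the left side is ≡ 0 (mod 3); but the right side -7 ≡ 2 (mod 3). No integers can satisfy it.
Both branches are infeasible, so the system has no integer solution.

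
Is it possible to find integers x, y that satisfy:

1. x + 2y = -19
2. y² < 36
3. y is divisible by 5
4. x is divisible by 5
No

A contradictory subset is {x + 2y = -19, y is divisible by 5, x is divisible by 5}. No integer assignment can satisfy these jointly:

  - x + 2y = -19: is a linear equation tying the variables together
  - y is divisible by 5: restricts y to multiples of 5
  - x is divisible by 5: restricts x to multiples of 5

Modular obstruction: writing x = 5x' and writing y = 5y', every remaining term of the linear equation is divisible by 5, so the left side is ≡ 0 (mod 5); but the right side -19 ≡ 1 (mod 5). No integers can satisfy it.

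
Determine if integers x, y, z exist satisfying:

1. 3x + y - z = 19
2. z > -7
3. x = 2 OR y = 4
Yes

Take x = 3, y = 4, z = -6. Substituting into each constraint:
  (1) 3(3) + 4 + 6 = 19 ✓
  (2) -6 > -7 ✓
  (3) y = 4, target 4 ✓ (second branch holds)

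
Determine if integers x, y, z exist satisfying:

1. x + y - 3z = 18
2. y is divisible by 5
Yes

Take x = 0, y = 0, z = -6. Substituting into each constraint:
  (1) 0 + 0 - 3(-6) = 18 ✓
  (2) 0 = 5 × 0, remainder 0 ✓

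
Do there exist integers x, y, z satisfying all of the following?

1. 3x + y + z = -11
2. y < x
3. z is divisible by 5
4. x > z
Yes

Take x = 1, y = -14, z = 0. Substituting into each constraint:
  (1) 3(1) + (-14) + 0 = -11 ✓
  (2) -14 < 1 ✓
  (3) 0 = 5 × 0, remainder 0 ✓
  (4) 1 > 0 ✓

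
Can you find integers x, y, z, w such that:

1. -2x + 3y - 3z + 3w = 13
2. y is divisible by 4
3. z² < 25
Yes

Take x = -8, y = 0, z = 1, w = 0. Substituting into each constraint:
  (1) -2(-8) + 3(0) - 3(1) + 3(0) = 13 ✓
  (2) 0 = 4 × 0, remainder 0 ✓
  (3) z² = (1)² = 1, and 1 < 25 ✓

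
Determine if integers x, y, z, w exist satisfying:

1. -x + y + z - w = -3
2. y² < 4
Yes

Take x = 3, y = 0, z = 0, w = 0. Substituting into each constraint:
  (1) (-3) + 0 + 0 + 0 = -3 ✓
  (2) y² = (0)² = 0, and 0 < 4 ✓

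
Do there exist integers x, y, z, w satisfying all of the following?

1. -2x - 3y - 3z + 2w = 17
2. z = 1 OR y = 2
Yes

Take x = 0, y = 4, z = 1, w = 16. Substituting into each constraint:
  (1) -2(0) - 3(4) - 3(1) + 2(16) = 17 ✓
  (2) z = 1, target 1 ✓ (first branch holds)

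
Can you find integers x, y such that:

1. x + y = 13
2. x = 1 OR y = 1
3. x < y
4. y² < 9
No

The full constraint system is jointly infeasible over the integers. Each constraint and what it forces:

  - x + y = 13: is a linear equation tying the variables together
  - x = 1 OR y = 1: forces a choice: either x = 1 or y = 1
  - x < y: bounds one variable relative to another variable
  - y² < 9: restricts y to |y| ≤ 2

Split on the disjunction (x = 1 OR y = 1):
  • If x = 1: the equation forces y = 12, but y² < 9 requires |y| ≤ 2.
  • If y = 1: the equation forces x = 12, giving (y, x) = (1, 12), which violates y > x.
Both branches are infeasible, so the system has no integer solution.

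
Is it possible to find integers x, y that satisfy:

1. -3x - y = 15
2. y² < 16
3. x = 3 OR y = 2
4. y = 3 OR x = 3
No

The full constraint system is jointly infeasible over the integers. Each constraint and what it forces:

  - -3x - y = 15: is a linear equation tying the variables together
  - y² < 16: restricts y to |y| ≤ 3
  - x = 3 OR y = 2: forces a choice: either x = 3 or y = 2
  - y = 3 OR x = 3: forces a choice: either y = 3 or x = 3

The bounds confine y to {-3, -2, -1, 0, 1, 2, 3}. For each value, substitute into the equation:
  • y = -3: the equation forces x = -4, but neither branch of (x = 3 OR y = 2) holds.
  • y = -2: the equation gives -3x = 13, so x would not be an integer.
  • y = -1: the equation gives -3x = 14, so x would not be an integer.
  • y = 0: the equation forces x = -5, but neither branch of (x = 3 OR y = 2) holds.
  • y = 1: the equation gives -3x = 16, so x would not be an integer.
  • y = 2: the equation gives -3x = 17, so x would not be an integer.
  • y = 3: the equation forces x = -6, but neither branch of (x = 3 OR y = 2) holds.
Every case fails, so no integer solution exists.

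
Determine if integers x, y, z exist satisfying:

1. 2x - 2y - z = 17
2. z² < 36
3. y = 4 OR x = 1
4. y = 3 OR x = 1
Yes

Take x = 1, y = -7, z = -1. Substituting into each constraint:
  (1) 2(1) - 2(-7) + 1 = 17 ✓
  (2) z² = (-1)² = 1, and 1 < 36 ✓
  (3) x = 1, target 1 ✓ (second branch holds)
  (4) x = 1, target 1 ✓ (second branch holds)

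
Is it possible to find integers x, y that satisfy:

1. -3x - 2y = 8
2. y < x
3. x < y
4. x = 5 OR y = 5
No

A contradictory subset is {y < x, x < y}. No integer assignment can satisfy these jointly:

  - y < x: bounds one variable relative to another variable
  - x < y: bounds one variable relative to another variable

Direct contradiction: x > y and y > x cannot both hold.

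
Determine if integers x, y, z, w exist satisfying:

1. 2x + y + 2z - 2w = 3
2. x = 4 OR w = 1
Yes

Take x = 4, y = -5, z = 0, w = 0. Substituting into each constraint:
  (1) 2(4) + (-5) + 2(0) - 2(0) = 3 ✓
  (2) x = 4, target 4 ✓ (first branch holds)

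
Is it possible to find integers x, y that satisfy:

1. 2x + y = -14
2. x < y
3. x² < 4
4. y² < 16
No

A contradictory subset is {2x + y = -14, x < y, x² < 4}. No integer assignment can satisfy these jointly:

  - 2x + y = -14: is a linear equation tying the variables together
  - x < y: bounds one variable relative to another variable
  - x² < 4: restricts x to |x| ≤ 1

Propagating the comparison: y > x and x ≥ -1 give y ≥ 0. Range argument: with x ∈ [-1, 1], y ∈ [0, ∞], the left side of the equation is at least -2, but the right side is -14 < -2. No integer solution exists.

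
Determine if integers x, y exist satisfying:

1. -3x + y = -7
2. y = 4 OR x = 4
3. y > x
Yes

Take x = 4, y = 5. Substituting into each constraint:
  (1) -3(4) + 5 = -7 ✓
  (2) x = 4, target 4 ✓ (second branch holds)
  (3) 5 > 4 ✓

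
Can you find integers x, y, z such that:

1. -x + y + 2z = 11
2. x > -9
Yes

Take x = -8, y = 3, z = 0. Substituting into each constraint:
  (1) 8 + 3 + 2(0) = 11 ✓
  (2) -8 > -9 ✓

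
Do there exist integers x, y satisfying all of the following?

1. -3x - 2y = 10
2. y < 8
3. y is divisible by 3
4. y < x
No

A contradictory subset is {-3x - 2y = 10, y is divisible by 3}. No integer assignment can satisfy these jointly:

  - -3x - 2y = 10: is a linear equation tying the variables together
  - y is divisible by 3: restricts y to multiples of 3

Modular obstruction: writing y = 3y', every remaining term of the linear equation is divisible by 3, so the left side is ≡ 0 (mod 3); but the right side 10 ≡ 1 (mod 3). No integers can satisfy it.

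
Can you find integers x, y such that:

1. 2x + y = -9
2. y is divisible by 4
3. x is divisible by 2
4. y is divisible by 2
No

A contradictory subset is {2x + y = -9, y is divisible by 4, x is divisible by 2}. No integer assignment can satisfy these jointly:

  - 2x + y = -9: is a linear equation tying the variables together
  - y is divisible by 4: restricts y to multiples of 4
  - x is divisible by 2: restricts x to multiples of 2

Modular obstruction: writing x = 2x' and writing y = 4y', every remaining term of the linear equation is divisible by 4, so the left side is ≡ 0 (mod 4); but the right side -9 ≡ 3 (mod 4). No integers can satisfy it.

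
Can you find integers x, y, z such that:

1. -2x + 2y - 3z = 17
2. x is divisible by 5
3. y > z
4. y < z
No

A contradictory subset is {y > z, y < z}. No integer assignment can satisfy these jointly:

  - y > z: bounds one variable relative to another variable
  - y < z: bounds one variable relative to another variable

Direct contradiction: y > z and z > y cannot both hold.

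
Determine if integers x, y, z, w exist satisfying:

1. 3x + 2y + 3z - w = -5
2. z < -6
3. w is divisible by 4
Yes

Take x = 0, y = 8, z = -7, w = 0. Substituting into each constraint:
  (1) 3(0) + 2(8) + 3(-7) + 0 = -5 ✓
  (2) -7 < -6 ✓
  (3) 0 = 4 × 0, remainder 0 ✓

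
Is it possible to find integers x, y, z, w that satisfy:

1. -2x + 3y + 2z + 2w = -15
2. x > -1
Yes

Take x = 0, y = 1, z = 0, w = -9. Substituting into each constraint:
  (1) -2(0) + 3(1) + 2(0) + 2(-9) = -15 ✓
  (2) 0 > -1 ✓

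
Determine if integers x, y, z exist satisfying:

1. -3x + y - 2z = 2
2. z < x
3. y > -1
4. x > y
Yes

Take x = 2, y = 0, z = -4. Substituting into each constraint:
  (1) -3(2) + 0 - 2(-4) = 2 ✓
  (2) -4 < 2 ✓
  (3) 0 > -1 ✓
  (4) 2 > 0 ✓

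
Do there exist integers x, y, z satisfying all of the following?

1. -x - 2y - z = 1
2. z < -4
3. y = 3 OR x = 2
Yes

Take x = 3, y = 3, z = -10. Substituting into each constraint:
  (1) (-3) - 2(3) + 10 = 1 ✓
  (2) -10 < -4 ✓
  (3) y = 3, target 3 ✓ (first branch holds)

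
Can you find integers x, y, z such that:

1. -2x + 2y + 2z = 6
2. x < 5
Yes

Take x = -3, y = 0, z = 0. Substituting into each constraint:
  (1) -2(-3) + 2(0) + 2(0) = 6 ✓
  (2) -3 < 5 ✓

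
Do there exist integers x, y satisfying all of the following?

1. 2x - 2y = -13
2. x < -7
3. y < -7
No

Even the single constraint (2x - 2y = -13) is infeasible over the integers.

  - 2x - 2y = -13: every term on the left is divisible by 2, so the LHS ≡ 0 (mod 2), but the RHS -13 is not — no integer solution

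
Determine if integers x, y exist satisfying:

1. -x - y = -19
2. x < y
Yes

Take x = 0, y = 19. Substituting into each constraint:
  (1) 0 + (-19) = -19 ✓
  (2) 0 < 19 ✓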